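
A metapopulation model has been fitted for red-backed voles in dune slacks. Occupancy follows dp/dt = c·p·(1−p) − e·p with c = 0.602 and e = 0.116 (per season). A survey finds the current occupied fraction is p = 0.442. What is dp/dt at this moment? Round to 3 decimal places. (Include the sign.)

0.097

Colonization term: c·p·(1−p) = 0.602×0.442×0.5580 = 0.14847.
Extinction term: e·p = 0.05127.
dp/dt = 0.14847 − 0.05127 = 0.09720.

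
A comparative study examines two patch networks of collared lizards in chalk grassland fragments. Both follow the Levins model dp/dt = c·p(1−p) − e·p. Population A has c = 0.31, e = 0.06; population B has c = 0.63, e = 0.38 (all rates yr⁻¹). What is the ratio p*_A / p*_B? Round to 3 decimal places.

2.032

A: p*_A = 1 − 0.06/0.31 = 0.8065.
B: p*_B = 1 − 0.38/0.63 = 0.3968.
p*_A / p*_B = 0.8065/0.3968 = 2.0323.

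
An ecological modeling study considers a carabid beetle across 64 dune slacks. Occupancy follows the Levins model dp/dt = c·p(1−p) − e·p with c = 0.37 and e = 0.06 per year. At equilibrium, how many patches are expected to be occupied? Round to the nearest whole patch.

p* = 1 − e/c = 1 − 0.06/0.37 = 0.8378.
Expected occupied patches = N × p* = 64 × 0.8378 = 53.62 ≈ 54.

54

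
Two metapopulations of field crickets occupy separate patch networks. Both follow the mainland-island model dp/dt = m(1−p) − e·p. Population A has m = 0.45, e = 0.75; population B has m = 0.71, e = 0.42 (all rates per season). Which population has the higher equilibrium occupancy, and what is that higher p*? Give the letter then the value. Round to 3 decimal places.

A: p*_A = m/(m+e) = 0.45/1.2000 = 0.3750.
B: p*_B = 0.71/1.1300 = 0.6283.
B is higher at 0.6283.

B, 0.628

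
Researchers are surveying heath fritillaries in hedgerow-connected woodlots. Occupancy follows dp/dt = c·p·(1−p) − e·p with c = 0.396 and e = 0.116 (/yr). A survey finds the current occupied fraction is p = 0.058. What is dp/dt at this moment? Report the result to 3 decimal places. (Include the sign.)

Colonization term: c·p·(1−p) = 0.396×0.058×0.9420 = 0.02164.
Extinction term: e·p = 0.00673.
dp/dt = 0.02164 − 0.00673 = 0.01491.

0.015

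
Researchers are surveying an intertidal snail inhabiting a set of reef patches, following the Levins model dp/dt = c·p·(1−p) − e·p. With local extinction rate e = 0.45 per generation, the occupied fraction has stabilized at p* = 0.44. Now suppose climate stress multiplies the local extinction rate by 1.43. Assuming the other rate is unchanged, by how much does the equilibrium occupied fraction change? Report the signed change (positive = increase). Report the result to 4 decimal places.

Balance c(1−p*) = e gives c = e/(1 − 0.44000) = 0.45/0.56000 = 0.80357.
New p* = 1 − e/c = 1 − 0.64350/0.80357 = 0.19920.
Δp* = 0.19920 − 0.44000 = -0.24080.

-0.2408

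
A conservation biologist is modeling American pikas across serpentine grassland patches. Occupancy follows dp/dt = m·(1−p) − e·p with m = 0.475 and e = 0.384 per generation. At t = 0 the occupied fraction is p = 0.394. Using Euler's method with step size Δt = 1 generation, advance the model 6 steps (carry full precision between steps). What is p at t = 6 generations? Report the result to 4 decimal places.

0.5530

Update rule: p ← p + [m·(1−p) − e·p]·Δt with Δt = 1.
  1  |  dp/dt·Δt = +0.136554  |  p_1 = 0.530554
  2  |  dp/dt·Δt = +0.019254  |  p_2 = 0.549808
  3  |  dp/dt·Δt = +0.002715  |  p_3 = 0.552523
  4  |  dp/dt·Δt = +0.000383  |  p_4 = 0.552906
  5  |  dp/dt·Δt = +0.000054  |  p_5 = 0.552960
  6  |  dp/dt·Δt = +0.000008  |  p_6 = 0.552967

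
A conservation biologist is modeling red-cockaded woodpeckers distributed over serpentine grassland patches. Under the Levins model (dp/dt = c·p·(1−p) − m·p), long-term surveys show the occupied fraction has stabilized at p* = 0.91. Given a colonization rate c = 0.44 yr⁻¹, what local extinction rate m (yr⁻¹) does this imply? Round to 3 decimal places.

0.040

At equilibrium c(1−p*) = m.
m = 0.44 × (1 − 0.91) = 0.44 × 0.0900 = 0.0396.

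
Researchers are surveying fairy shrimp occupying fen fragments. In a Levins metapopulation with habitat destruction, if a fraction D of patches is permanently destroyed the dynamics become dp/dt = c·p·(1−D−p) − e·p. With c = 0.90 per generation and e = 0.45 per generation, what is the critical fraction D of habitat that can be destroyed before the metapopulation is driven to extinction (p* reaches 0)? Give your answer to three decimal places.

The nontrivial equilibrium is p* = (1−D) − e/c; extinction occurs when this hits zero.
So D_crit = 1 − e/c = 1 − 0.45/0.90 = 1 − 0.5000 = 0.5000.
This equals the undisturbed p*, a classic result of Lande's extension.

0.500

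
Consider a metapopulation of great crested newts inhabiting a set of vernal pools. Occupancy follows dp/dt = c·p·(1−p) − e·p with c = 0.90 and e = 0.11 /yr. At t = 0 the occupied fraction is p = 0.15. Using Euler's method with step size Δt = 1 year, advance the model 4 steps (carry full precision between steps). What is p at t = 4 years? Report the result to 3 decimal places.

0.720

Update rule: p ← p + [c·p·(1−p) − e·p]·Δt with Δt = 1.
  1  |  dp/dt·Δt = +0.098250  |  p_1 = 0.248250
  2  |  dp/dt·Δt = +0.140652  |  p_2 = 0.388902
  3  |  dp/dt·Δt = +0.171112  |  p_3 = 0.560015
  4  |  dp/dt·Δt = +0.160157  |  p_4 = 0.720171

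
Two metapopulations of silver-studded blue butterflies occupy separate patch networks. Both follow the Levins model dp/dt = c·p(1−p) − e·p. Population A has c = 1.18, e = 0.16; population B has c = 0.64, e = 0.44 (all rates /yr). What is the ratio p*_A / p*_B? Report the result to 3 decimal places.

2.766

A: p*_A = 1 − 0.16/1.18 = 0.8644.
B: p*_B = 1 − 0.44/0.64 = 0.3125.
p*_A / p*_B = 0.8644/0.3125 = 2.7661.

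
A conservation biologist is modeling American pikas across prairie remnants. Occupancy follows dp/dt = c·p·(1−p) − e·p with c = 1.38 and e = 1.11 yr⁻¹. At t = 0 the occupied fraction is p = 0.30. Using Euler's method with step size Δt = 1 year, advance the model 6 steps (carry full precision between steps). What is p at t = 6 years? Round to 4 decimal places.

0.2049

Update rule: p ← p + [c·p·(1−p) − e·p]·Δt with Δt = 1.
p: 0.30000 → 0.25680  (Δp = -0.04320)
p: 0.25680 → 0.23513  (Δp = -0.02167)
p: 0.23513 → 0.22232  (Δp = -0.01281)
p: 0.22232 → 0.21414  (Δp = -0.00818)
p: 0.21414 → 0.20868  (Δp = -0.00546)
p: 0.20868 → 0.20493  (Δp = -0.00375)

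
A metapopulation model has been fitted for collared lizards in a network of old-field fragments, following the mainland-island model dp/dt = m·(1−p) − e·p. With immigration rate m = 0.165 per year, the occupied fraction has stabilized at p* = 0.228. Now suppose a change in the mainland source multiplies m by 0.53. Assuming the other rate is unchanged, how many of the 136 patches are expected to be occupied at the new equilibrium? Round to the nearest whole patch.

18

Balance m(1−p*) = e·p* gives e = m(1−p*)/p* = 0.165×0.77200/0.22800 = 0.55868.
New p* = m/(m+e) = 0.08745/(0.08745+0.55868) = 0.13534.
Expected occupied = 136 × 0.13534 = 18.41 ≈ 18.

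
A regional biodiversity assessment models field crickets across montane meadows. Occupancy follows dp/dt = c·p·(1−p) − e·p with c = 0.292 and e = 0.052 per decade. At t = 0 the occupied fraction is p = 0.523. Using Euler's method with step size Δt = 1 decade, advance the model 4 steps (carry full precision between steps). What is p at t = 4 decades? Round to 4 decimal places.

Update rule: p ← p + [c·p·(1−p) − e·p]·Δt with Δt = 1.
step 1: Δp = +0.04565, p = 0.56865
step 2: Δp = +0.04205, p = 0.61070
step 3: Δp = +0.03766, p = 0.64837
step 4: Δp = +0.03286, p = 0.68123

0.6812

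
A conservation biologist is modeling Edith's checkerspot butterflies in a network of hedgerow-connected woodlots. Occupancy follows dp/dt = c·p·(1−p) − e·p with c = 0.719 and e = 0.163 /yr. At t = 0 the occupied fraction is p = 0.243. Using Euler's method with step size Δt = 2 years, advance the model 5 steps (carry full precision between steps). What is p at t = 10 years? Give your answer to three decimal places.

Update rule: p ← p + [c·p·(1−p) − e·p]·Δt with Δt = 2.
p: 0.24300 → 0.42830  (Δp = +0.18530)
p: 0.42830 → 0.64078  (Δp = +0.21248)
p: 0.64078 → 0.76289  (Δp = +0.12210)
p: 0.76289 → 0.77431  (Δp = +0.01142)
p: 0.77431 → 0.77318  (Δp = -0.00112)

0.773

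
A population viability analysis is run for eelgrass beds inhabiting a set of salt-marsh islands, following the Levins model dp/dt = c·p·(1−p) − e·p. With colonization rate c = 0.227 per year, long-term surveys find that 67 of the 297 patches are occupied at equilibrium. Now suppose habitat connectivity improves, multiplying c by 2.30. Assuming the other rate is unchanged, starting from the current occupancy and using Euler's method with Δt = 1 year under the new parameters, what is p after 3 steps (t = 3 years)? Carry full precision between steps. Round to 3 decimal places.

Observed p* = 67/297 = 0.22559.
Balance c(1−p*) = e gives e = 0.227×(1 − 0.22559) = 0.17579.
Starting from p₀ = 0.22559; update p ← p + (dp/dt)·Δt with the new parameters.
t = 1: p = 0.22559 + (+0.05155) = 0.27714
t = 2: p = 0.27714 + (+0.05588) = 0.33302
t = 3: p = 0.33302 + (+0.05743) = 0.39044

0.390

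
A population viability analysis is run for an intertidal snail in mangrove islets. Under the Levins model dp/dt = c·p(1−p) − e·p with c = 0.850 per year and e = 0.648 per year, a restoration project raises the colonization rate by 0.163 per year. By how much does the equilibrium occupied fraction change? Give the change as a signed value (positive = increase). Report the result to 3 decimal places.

Before: p* = 1 − 0.648/0.850 = 0.2376.
After the change, c = 1.013, e = 0.648, so p* = 1 − 0.648/1.013 = 0.3603.
Δp* = 0.3603 − 0.2376 = +0.1227.

0.123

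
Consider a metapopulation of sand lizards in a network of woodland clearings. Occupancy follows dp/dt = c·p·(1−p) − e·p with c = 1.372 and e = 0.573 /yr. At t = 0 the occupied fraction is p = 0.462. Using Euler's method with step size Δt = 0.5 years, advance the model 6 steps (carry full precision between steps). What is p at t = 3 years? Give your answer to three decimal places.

0.574

Update rule: p ← p + [c·p·(1−p) − e·p]·Δt with Δt = 0.5.
step 1: Δp = +0.03815, p = 0.50015
step 2: Δp = +0.02821, p = 0.52835
step 3: Δp = +0.01957, p = 0.54793
step 4: Δp = +0.01294, p = 0.56087
step 5: Δp = +0.00827, p = 0.56914
step 6: Δp = +0.00516, p = 0.57430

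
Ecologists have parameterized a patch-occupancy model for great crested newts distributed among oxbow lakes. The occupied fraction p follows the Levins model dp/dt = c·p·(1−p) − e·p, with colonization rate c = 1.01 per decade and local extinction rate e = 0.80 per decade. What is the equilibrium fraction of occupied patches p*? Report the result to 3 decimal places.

0.208

At equilibrium, colonization balances extinction: c·p*·(1−p*) = e·p*.
So p* = 1 − e/c = 1 − 0.80/1.01 = 1 − 0.7921 = 0.2079.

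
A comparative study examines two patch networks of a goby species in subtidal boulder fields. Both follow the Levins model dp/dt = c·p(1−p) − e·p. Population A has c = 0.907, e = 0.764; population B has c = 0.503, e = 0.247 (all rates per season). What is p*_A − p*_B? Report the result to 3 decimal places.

-0.351

A: p*_A = 1 − 0.764/0.907 = 0.1577.
B: p*_B = 1 − 0.247/0.503 = 0.5089.
p*_A − p*_B = 0.1577 − 0.5089 = -0.3513.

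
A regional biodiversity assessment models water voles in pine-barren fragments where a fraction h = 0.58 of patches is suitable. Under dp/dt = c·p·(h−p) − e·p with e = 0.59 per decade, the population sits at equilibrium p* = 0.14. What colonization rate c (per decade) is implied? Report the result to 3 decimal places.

1.341

At equilibrium c(h−p*) = e, so c = e/(h−p*).
c = 0.59/(0.58 − 0.14) = 0.59/0.4400 = 1.3409.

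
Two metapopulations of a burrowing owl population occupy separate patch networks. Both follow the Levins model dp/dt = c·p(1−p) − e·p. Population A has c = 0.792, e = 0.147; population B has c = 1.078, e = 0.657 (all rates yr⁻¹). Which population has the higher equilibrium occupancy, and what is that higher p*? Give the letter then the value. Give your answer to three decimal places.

A, 0.814

A: p*_A = 1 − 0.147/0.792 = 0.8144.
B: p*_B = 1 − 0.657/1.078 = 0.3905.
A is higher at 0.8144.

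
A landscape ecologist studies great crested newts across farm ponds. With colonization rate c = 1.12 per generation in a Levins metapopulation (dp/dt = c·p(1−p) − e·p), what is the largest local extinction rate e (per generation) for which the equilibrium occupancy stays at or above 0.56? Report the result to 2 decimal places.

0.49

1 − e/c ≥ 0.56 ⇒ e ≤ c(1 − 0.56) = 1.12 × 0.4400.
e_max = 0.4928.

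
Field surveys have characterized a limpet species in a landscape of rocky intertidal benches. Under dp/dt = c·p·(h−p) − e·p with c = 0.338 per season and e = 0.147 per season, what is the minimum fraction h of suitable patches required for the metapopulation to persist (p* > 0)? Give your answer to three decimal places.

0.435

p* = h − e/c is positive only when h > e/c.
h_min = e/c = 0.147/0.338 = 0.4349.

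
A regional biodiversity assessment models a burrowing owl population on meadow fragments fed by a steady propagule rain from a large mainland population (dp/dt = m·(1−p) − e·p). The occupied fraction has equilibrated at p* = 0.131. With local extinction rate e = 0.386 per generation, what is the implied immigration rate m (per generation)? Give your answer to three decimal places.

0.058

At equilibrium m(1−p*) = e·p*, so m = e·p*/(1−p*).
m = 0.386 × 0.131 / 0.8690 = 0.0506/0.8690 = 0.0582.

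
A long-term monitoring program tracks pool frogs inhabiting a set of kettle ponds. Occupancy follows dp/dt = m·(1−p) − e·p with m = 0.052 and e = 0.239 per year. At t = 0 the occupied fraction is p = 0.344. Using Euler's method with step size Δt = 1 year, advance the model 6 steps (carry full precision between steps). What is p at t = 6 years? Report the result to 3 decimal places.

Update rule: p ← p + [m·(1−p) − e·p]·Δt with Δt = 1.
t = 1: p = 0.34400 + (-0.04810) = 0.29590
t = 2: p = 0.29590 + (-0.03411) = 0.26179
t = 3: p = 0.26179 + (-0.02418) = 0.23761
t = 4: p = 0.23761 + (-0.01714) = 0.22046
t = 5: p = 0.22046 + (-0.01216) = 0.20831
t = 6: p = 0.20831 + (-0.00862) = 0.19969

0.200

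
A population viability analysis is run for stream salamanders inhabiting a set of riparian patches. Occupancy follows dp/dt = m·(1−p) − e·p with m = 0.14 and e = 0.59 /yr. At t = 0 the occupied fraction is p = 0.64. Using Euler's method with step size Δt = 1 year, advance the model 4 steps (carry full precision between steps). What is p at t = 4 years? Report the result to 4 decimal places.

0.1942

Update rule: p ← p + [m·(1−p) − e·p]·Δt with Δt = 1.
step 1: Δp = -0.32720, p = 0.31280
step 2: Δp = -0.08834, p = 0.22446
step 3: Δp = -0.02385, p = 0.20060
step 4: Δp = -0.00644, p = 0.19416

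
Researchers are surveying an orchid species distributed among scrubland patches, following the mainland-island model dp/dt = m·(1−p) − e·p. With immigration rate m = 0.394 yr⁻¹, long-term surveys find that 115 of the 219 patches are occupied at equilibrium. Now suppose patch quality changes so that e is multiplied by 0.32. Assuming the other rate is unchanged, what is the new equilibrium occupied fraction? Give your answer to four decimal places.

Observed p* = 115/219 = 0.52511.
Balance m(1−p*) = e·p* gives e = m(1−p*)/p* = 0.394×0.47489/0.52511 = 0.35632.
New p* = m/(m+e) = 0.39400/(0.39400+0.11402) = 0.77556.

0.7756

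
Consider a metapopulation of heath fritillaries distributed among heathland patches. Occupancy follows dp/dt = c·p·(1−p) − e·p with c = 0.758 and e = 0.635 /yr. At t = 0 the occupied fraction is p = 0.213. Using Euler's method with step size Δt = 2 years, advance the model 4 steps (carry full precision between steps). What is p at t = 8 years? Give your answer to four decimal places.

Update rule: p ← p + [c·p·(1−p) − e·p]·Δt with Δt = 2.
t = 2: p = 0.21300 + (-0.01638) = 0.19662
t = 4: p = 0.19662 + (-0.01024) = 0.18638
t = 6: p = 0.18638 + (-0.00681) = 0.17957
t = 8: p = 0.17957 + (-0.00471) = 0.17486

0.1749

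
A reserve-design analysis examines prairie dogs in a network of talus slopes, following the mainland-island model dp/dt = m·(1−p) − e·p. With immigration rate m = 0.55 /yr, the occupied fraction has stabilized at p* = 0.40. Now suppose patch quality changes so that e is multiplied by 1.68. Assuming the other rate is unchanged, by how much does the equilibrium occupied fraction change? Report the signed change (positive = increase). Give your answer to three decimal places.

-0.116

Balance m(1−p*) = e·p* gives e = m(1−p*)/p* = 0.55×0.60000/0.40000 = 0.82500.
New p* = m/(m+e) = 0.55000/(0.55000+1.38600) = 0.28409.
Δp* = 0.28409 − 0.40000 = -0.11591.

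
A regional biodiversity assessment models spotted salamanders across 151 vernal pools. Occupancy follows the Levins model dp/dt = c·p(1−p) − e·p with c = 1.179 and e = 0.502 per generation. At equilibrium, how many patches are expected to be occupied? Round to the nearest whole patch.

87

p* = 1 − e/c = 1 − 0.502/1.179 = 0.5742.
Expected occupied patches = N × p* = 151 × 0.5742 = 86.71 ≈ 87.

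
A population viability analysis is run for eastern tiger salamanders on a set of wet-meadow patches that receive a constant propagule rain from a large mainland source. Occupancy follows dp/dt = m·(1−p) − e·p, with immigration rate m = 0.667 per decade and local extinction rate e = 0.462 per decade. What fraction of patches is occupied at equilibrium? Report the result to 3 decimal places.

0.591

Setting dp/dt = 0: m − m·p* = e·p*, so m = (m+e)·p*.
p* = m/(m+e) = 0.667/(0.667+0.462) = 0.667/1.1290 = 0.5908.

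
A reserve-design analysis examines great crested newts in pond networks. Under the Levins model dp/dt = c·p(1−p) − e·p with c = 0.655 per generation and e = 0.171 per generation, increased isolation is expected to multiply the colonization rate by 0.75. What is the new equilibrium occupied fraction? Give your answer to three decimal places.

0.652

Before: p* = 1 − 0.171/0.655 = 0.7389.
After the change, c = 0.49125, e = 0.171, so p* = 1 − 0.171/0.49125 = 0.6519.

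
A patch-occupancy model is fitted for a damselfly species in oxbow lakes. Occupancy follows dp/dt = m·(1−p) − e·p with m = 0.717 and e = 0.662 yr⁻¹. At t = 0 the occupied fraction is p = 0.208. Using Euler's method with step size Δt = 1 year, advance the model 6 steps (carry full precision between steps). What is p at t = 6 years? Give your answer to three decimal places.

Update rule: p ← p + [m·(1−p) − e·p]·Δt with Δt = 1.
  1  |  dp/dt·Δt = +0.430168  |  p_1 = 0.638168
  2  |  dp/dt·Δt = -0.163034  |  p_2 = 0.475134
  3  |  dp/dt·Δt = +0.061790  |  p_3 = 0.536924
  4  |  dp/dt·Δt = -0.023418  |  p_4 = 0.513506
  5  |  dp/dt·Δt = +0.008876  |  p_5 = 0.522381
  6  |  dp/dt·Δt = -0.003364  |  p_6 = 0.519017

0.519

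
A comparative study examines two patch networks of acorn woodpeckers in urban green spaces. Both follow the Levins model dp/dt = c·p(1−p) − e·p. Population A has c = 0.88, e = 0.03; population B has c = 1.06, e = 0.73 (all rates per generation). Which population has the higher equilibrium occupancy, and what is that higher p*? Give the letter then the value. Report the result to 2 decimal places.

A, 0.97

A: p*_A = 1 − 0.03/0.88 = 0.9659.
B: p*_B = 1 − 0.73/1.06 = 0.3113.
A is higher at 0.9659.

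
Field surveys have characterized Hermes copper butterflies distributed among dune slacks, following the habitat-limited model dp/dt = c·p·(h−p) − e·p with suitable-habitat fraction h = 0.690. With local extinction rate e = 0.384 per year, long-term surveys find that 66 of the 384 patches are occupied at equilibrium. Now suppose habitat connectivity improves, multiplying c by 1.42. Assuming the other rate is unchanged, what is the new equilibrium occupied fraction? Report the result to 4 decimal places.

Observed p* = 66/384 = 0.17188.
Balance c(h−p*) = e gives c = e/(0.69 − 0.17188) = 0.384/0.51812 = 0.74114.
New p* = 0.69 − e/c = 0.69 − 0.38400/1.05242 = 0.32513.

0.3251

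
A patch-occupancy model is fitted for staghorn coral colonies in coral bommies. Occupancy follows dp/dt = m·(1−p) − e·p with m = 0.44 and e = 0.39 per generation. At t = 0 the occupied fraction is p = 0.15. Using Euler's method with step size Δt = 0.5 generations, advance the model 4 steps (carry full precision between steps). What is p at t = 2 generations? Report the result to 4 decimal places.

0.4856

Update rule: p ← p + [m·(1−p) − e·p]·Δt with Δt = 0.5.
p: 0.15000 → 0.30775  (Δp = +0.15775)
p: 0.30775 → 0.40003  (Δp = +0.09228)
p: 0.40003 → 0.45402  (Δp = +0.05399)
p: 0.45402 → 0.48560  (Δp = +0.03158)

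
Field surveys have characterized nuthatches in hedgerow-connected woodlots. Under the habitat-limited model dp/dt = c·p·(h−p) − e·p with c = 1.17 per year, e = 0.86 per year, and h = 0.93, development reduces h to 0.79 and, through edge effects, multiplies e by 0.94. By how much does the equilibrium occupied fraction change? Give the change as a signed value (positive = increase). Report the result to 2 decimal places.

Before: p* = h − e/c = 0.93 − 0.86/1.17 = 0.93 − 0.7350 = 0.1950.
After: c = 1.17, e = 0.8084, h = 0.79; p* = 0.79 − 0.8084/1.17 = 0.0991.
Δp* = 0.0991 − 0.1950 = -0.0959.

-0.10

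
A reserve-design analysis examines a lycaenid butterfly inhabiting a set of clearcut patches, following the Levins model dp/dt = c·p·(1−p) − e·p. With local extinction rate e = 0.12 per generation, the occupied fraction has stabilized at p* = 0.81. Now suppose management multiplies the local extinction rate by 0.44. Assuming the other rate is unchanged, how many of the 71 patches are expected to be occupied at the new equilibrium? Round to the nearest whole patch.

65

Balance c(1−p*) = e gives c = e/(1 − 0.81000) = 0.12/0.19000 = 0.63158.
New p* = 1 − e/c = 1 − 0.05280/0.63158 = 0.91640.
Expected occupied = 71 × 0.91640 = 65.06 ≈ 65.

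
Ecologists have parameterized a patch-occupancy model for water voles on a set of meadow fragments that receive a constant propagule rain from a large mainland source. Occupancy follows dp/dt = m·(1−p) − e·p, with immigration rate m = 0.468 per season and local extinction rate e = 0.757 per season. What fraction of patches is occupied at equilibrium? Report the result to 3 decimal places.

Setting dp/dt = 0: m − m·p* = e·p*, so m = (m+e)·p*.
p* = m/(m+e) = 0.468/(0.468+0.757) = 0.468/1.2250 = 0.3820.

0.382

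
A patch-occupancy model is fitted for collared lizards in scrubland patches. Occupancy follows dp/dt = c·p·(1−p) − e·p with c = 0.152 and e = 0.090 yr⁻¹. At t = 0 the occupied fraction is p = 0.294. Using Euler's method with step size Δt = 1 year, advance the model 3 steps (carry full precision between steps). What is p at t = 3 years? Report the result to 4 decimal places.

0.3088

Update rule: p ← p + [c·p·(1−p) − e·p]·Δt with Δt = 1.
t = 1: p = 0.29400 + (+0.00509) = 0.29909
t = 2: p = 0.29909 + (+0.00495) = 0.30404
t = 3: p = 0.30404 + (+0.00480) = 0.30884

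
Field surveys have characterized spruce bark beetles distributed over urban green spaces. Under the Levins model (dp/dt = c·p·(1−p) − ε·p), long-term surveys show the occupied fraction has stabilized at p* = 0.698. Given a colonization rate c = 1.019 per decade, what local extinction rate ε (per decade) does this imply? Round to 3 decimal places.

At equilibrium c(1−p*) = ε.
ε = 1.019 × (1 − 0.698) = 1.019 × 0.3020 = 0.3077.

0.308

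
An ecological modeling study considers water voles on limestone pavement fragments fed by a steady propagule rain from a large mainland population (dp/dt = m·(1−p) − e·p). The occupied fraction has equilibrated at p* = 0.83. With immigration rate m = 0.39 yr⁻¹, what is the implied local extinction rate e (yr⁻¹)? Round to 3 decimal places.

0.080

At equilibrium m(1−p*) = e·p*, so e = m(1−p*)/p*.
e = 0.39 × 0.1700 / 0.83 = 0.0799.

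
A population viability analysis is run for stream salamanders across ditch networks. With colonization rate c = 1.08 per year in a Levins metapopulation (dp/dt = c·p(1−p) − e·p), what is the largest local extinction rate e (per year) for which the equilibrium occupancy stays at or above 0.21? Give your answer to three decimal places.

1 − e/c ≥ 0.21 ⇒ e ≤ c(1 − 0.21) = 1.08 × 0.7900.
e_max = 0.8532.

0.853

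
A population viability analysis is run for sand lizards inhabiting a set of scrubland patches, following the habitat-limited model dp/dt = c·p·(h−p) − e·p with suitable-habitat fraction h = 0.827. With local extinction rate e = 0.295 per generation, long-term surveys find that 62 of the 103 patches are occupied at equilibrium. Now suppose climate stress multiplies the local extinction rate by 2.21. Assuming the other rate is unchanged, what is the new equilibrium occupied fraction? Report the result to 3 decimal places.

0.330

Observed p* = 62/103 = 0.60194.
Balance c(h−p*) = e gives c = e/(0.827 − 0.60194) = 0.295/0.22506 = 1.31076.
New p* = 0.827 − e/c = 0.827 − 0.65195/1.31076 = 0.32962.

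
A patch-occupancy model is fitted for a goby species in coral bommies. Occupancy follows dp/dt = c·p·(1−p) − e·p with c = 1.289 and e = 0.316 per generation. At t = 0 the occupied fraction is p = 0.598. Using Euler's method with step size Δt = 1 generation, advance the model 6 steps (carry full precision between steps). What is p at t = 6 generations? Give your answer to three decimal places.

Update rule: p ← p + [c·p·(1−p) − e·p]·Δt with Δt = 1.
p: 0.59800 → 0.71890  (Δp = +0.12090)
p: 0.71890 → 0.75221  (Δp = +0.03331)
p: 0.75221 → 0.75477  (Δp = +0.00256)
p: 0.75477 → 0.75485  (Δp = +0.00008)
p: 0.75485 → 0.75485  (Δp = +0.00000)
p: 0.75485 → 0.75485  (Δp = +0.00000)

0.755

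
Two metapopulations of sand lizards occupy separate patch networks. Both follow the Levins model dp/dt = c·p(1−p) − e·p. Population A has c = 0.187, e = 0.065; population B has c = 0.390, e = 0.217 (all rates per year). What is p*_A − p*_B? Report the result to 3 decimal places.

A: p*_A = 1 − 0.065/0.187 = 0.6524.
B: p*_B = 1 − 0.217/0.390 = 0.4436.
p*_A − p*_B = 0.6524 − 0.4436 = 0.2088.

0.209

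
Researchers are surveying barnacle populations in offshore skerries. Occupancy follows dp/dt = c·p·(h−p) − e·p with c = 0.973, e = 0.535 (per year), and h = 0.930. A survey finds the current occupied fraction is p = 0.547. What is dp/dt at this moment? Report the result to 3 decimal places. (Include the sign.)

-0.089

Colonization term: c·p·(h−p) = 0.973×0.547×0.3830 = 0.20384.
Extinction term: e·p = 0.29265.
dp/dt = 0.20384 − 0.29265 = -0.08880.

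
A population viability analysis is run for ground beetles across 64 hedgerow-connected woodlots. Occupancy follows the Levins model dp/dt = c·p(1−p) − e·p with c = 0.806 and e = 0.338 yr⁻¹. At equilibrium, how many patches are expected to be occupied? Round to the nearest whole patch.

p* = 1 − e/c = 1 − 0.338/0.806 = 0.5806.
Expected occupied patches = N × p* = 64 × 0.5806 = 37.16 ≈ 37.

37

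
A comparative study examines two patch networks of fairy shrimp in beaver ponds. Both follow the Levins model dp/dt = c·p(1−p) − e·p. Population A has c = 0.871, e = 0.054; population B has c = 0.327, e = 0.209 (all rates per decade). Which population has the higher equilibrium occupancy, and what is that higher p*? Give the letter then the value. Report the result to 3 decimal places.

A: p*_A = 1 − 0.054/0.871 = 0.9380.
B: p*_B = 1 − 0.209/0.327 = 0.3609.
A is higher at 0.9380.

A, 0.938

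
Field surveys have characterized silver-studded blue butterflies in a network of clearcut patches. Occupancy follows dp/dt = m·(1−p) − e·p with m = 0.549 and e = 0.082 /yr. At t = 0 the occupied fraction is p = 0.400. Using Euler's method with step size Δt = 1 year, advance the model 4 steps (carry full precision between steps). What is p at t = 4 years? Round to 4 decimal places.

0.8613

Update rule: p ← p + [m·(1−p) − e·p]·Δt with Δt = 1.
p: 0.40000 → 0.69660  (Δp = +0.29660)
p: 0.69660 → 0.80605  (Δp = +0.10945)
p: 0.80605 → 0.84643  (Δp = +0.04039)
p: 0.84643 → 0.86133  (Δp = +0.01490)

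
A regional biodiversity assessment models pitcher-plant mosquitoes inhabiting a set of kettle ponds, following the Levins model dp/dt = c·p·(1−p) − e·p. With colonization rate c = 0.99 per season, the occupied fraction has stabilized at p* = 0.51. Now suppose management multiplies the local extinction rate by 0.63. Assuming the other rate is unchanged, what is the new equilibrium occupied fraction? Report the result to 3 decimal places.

0.691

Balance c(1−p*) = e gives e = 0.99×(1 − 0.51000) = 0.48510.
New p* = 1 − e/c = 1 − 0.30561/0.99000 = 0.69130.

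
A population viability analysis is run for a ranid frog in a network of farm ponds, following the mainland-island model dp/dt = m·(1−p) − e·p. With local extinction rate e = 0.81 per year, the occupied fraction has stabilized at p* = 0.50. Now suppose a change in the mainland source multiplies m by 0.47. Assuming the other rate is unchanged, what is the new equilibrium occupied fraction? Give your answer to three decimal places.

0.320

Balance m(1−p*) = e·p* gives m = e·p*/(1−p*) = 0.81×0.50000/0.50000 = 0.81000.
New p* = m/(m+e) = 0.38070/(0.38070+0.81000) = 0.31973.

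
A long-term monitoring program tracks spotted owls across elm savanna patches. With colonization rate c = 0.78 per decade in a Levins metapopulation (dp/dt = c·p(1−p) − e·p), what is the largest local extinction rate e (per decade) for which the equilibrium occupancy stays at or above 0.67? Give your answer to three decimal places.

0.257

1 − e/c ≥ 0.67 ⇒ e ≤ c(1 − 0.67) = 0.78 × 0.3300.
e_max = 0.2574.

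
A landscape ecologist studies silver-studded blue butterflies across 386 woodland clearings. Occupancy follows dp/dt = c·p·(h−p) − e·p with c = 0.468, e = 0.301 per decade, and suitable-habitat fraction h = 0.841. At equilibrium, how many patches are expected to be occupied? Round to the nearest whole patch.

p* = h − e/c = 0.841 − 0.6432 = 0.1978.
Expected occupied patches = N × p* = 386 × 0.1978 = 76.37 ≈ 76.

76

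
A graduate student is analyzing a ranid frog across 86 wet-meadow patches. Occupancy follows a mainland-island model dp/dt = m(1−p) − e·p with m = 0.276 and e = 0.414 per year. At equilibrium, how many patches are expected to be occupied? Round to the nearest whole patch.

34

p* = m/(m+e) = 0.276/0.6900 = 0.4000.
Expected occupied patches = N × p* = 86 × 0.4000 = 34.40 ≈ 34.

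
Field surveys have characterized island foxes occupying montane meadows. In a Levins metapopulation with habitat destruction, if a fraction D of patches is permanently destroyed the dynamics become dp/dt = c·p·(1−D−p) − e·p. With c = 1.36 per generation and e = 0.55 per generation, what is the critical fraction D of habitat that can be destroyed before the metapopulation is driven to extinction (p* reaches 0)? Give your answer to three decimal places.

The nontrivial equilibrium is p* = (1−D) − e/c; extinction occurs when this hits zero.
So D_crit = 1 − e/c = 1 − 0.55/1.36 = 1 − 0.4044 = 0.5956.
Note this equals the original equilibrium occupancy — the Levins extinction-debt result.

0.596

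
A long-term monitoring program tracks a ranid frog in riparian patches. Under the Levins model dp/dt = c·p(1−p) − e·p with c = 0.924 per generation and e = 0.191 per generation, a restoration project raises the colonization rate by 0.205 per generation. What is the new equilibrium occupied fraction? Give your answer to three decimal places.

Before: p* = 1 − 0.191/0.924 = 0.7933.
After the change, c = 1.129, e = 0.191, so p* = 1 − 0.191/1.129 = 0.8308.

0.831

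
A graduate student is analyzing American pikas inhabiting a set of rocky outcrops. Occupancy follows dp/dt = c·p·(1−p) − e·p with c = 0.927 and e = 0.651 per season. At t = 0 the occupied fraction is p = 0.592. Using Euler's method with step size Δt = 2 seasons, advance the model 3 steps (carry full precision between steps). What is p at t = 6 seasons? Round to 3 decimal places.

Update rule: p ← p + [c·p·(1−p) − e·p]·Δt with Δt = 2.
p: 0.59200 → 0.26902  (Δp = -0.32298)
p: 0.26902 → 0.28334  (Δp = +0.01432)
p: 0.28334 → 0.29090  (Δp = +0.00756)

0.291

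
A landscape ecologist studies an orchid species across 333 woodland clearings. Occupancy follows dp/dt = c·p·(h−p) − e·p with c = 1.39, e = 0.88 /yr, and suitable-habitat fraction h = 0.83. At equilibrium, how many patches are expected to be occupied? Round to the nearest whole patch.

p* = h − e/c = 0.83 − 0.6331 = 0.1969.
Expected occupied patches = N × p* = 333 × 0.1969 = 65.57 ≈ 66.

66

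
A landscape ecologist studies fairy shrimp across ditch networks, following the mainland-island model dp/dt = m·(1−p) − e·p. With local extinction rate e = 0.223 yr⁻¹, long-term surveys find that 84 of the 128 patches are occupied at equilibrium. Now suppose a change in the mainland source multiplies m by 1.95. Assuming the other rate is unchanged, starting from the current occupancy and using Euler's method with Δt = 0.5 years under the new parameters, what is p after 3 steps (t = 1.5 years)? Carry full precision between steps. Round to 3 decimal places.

Observed p* = 84/128 = 0.65625.
Balance m(1−p*) = e·p* gives m = e·p*/(1−p*) = 0.223×0.65625/0.34375 = 0.42573.
Starting from p₀ = 0.65625; update p ← p + (dp/dt)·Δt with the new parameters.
p: 0.65625 → 0.72576  (Δp = +0.06951)
p: 0.72576 → 0.75867  (Δp = +0.03291)
p: 0.75867 → 0.77425  (Δp = +0.01558)

0.774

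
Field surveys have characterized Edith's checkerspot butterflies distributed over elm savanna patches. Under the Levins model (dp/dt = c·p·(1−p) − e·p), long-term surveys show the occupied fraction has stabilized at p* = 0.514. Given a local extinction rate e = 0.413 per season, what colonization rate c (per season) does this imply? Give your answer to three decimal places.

At equilibrium c(1−p*) = e, so c = e/(1−p*).
c = 0.413/(1 − 0.514) = 0.413/0.4860 = 0.8498.

0.850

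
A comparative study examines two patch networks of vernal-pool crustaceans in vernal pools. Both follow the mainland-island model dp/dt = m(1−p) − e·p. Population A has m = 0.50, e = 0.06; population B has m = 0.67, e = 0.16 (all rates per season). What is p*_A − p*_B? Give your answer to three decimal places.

0.086

A: p*_A = m/(m+e) = 0.50/0.5600 = 0.8929.
B: p*_B = 0.67/0.8300 = 0.8072.
p*_A − p*_B = 0.8929 − 0.8072 = 0.0856.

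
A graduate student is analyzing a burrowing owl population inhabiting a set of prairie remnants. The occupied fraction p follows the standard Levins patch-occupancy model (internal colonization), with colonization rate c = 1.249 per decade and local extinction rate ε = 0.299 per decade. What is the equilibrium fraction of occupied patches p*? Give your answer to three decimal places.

At equilibrium, colonization balances extinction: c·p*·(1−p*) = ε·p*.
So p* = 1 − ε/c = 1 − 0.299/1.249 = 1 − 0.2394 = 0.7606.

0.761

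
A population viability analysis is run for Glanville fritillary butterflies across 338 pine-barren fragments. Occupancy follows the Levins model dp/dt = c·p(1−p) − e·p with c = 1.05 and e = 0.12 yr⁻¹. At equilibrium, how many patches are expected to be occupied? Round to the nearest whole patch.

299

p* = 1 − e/c = 1 − 0.12/1.05 = 0.8857.
Expected occupied patches = N × p* = 338 × 0.8857 = 299.37 ≈ 299.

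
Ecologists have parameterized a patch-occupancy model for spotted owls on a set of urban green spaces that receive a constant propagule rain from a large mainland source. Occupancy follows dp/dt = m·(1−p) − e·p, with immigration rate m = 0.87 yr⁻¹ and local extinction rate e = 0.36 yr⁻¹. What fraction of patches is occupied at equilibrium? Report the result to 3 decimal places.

0.707

At equilibrium the propagule rain into empty patches balances local extinction: m(1−p*) = e·p*.
p* = m/(m+e) = 0.87/(0.87+0.36) = 0.87/1.2300 = 0.7073.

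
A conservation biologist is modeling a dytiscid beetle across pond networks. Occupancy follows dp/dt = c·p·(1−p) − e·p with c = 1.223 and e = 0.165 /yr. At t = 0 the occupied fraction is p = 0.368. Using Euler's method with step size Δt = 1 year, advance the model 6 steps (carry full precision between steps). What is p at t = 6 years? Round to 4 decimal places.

0.8651

Update rule: p ← p + [c·p·(1−p) − e·p]·Δt with Δt = 1.
p: 0.36800 → 0.59172  (Δp = +0.22372)
p: 0.59172 → 0.78955  (Δp = +0.19783)
p: 0.78955 → 0.86249  (Δp = +0.07294)
p: 0.86249 → 0.86523  (Δp = +0.00274)
p: 0.86523 → 0.86508  (Δp = -0.00015)
p: 0.86508 → 0.86509  (Δp = +0.00001)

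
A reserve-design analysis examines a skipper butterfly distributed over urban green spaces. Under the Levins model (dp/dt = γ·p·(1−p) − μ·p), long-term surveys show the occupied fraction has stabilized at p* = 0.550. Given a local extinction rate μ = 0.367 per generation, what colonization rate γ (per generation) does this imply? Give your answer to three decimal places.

0.816

At equilibrium γ(1−p*) = μ, so γ = μ/(1−p*).
γ = 0.367/(1 − 0.550) = 0.367/0.4500 = 0.8156.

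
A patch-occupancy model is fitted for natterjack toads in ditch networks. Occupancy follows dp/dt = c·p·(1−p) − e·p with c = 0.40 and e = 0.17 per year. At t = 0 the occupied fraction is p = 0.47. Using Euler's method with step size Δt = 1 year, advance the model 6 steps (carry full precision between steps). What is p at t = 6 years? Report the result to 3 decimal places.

Update rule: p ← p + [c·p·(1−p) − e·p]·Δt with Δt = 1.
step 1: Δp = +0.01974, p = 0.48974
step 2: Δp = +0.01670, p = 0.50644
step 3: Δp = +0.01389, p = 0.52033
step 4: Δp = +0.01138, p = 0.53171
step 5: Δp = +0.00921, p = 0.54092
step 6: Δp = +0.00737, p = 0.54829

0.548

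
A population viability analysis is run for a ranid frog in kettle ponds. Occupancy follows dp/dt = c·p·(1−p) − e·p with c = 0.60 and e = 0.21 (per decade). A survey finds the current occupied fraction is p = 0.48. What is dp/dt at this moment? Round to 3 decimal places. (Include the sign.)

0.049

Colonization term: c·p·(1−p) = 0.60×0.48×0.5200 = 0.14976.
Extinction term: e·p = 0.10080.
dp/dt = 0.14976 − 0.10080 = 0.04896.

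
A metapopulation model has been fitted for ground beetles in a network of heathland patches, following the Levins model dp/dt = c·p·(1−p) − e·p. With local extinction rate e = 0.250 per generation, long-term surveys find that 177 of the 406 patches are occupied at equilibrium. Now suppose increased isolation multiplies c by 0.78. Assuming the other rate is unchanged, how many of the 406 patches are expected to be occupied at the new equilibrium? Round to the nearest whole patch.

112

Observed p* = 177/406 = 0.43596.
Balance c(1−p*) = e gives c = e/(1 − 0.43596) = 0.250/0.56404 = 0.44323.
New p* = 1 − e/c = 1 − 0.25000/0.34572 = 0.27687.
Expected occupied = 406 × 0.27687 = 112.41 ≈ 112.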